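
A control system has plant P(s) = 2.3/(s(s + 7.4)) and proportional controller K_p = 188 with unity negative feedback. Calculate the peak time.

T_p = 0.154 s

From 1 + K_pP(s) = 0: s² + 7.4s + 432.4 = 0 ⇒ ω_n = 20.79, ζ = 0.1779.
Damped frequency ω_d = ω_n√(1−ζ²) = 20.46 rad/s, so peak time T_p = π/ω_d = 0.154 s.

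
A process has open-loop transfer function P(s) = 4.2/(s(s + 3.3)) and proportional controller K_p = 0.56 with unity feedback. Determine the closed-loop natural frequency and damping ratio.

The closed-loop denominator is s(s+3.3) + 0.56·4.2 = s² + 3.3s + 2.352.
Matching s² + 2ζω_n s + ω_n²: ω_n = √2.352 = 1.534 rad/s and 2ζω_n = 3.3, so ζ = 3.3/(2·1.534) = 1.08.

ω_n = 1.53 rad/s, ζ = 1.08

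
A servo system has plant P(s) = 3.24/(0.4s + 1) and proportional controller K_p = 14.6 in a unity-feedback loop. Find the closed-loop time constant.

Closed loop: T(s) = K_p·P/(1+K_p·P) = 47.3/(0.4s + 1 + 47.3), with pole at s = −(1 + 47.3)/0.4 = −120.8.
Closed-loop time constant τ = 1/120.8 = 0.00828 s.

τ = 0.00828 s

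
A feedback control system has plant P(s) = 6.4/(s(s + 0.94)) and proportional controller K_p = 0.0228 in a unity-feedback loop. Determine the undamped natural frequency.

ω_n = 0.382 rad/s

The closed-loop denominator is s(s+0.94) + 0.0228·6.4 = s² + 0.94s + 0.1459.
Matching s² + 2ζω_n s + ω_n²: ω_n = √0.1459 = 0.382 rad/s and 2ζω_n = 0.94, so ζ = 0.94/(2·0.382) = 1.23.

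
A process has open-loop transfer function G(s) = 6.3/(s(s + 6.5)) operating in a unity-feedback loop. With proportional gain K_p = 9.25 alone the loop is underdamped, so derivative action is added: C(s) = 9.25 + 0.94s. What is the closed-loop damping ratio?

ζ = 0.814

Forward path: (9.25 + 0.94s)·6.3/(s(s+6.5)). The closed-loop characteristic equation is s² + (6.5 + 6.3·0.94)s + 6.3·9.25 = 0.
That is s² + 12.42s + 58.27 = 0, so ω_n = 7.634 rad/s and ζ = 12.42/(2·7.634) = 0.8136.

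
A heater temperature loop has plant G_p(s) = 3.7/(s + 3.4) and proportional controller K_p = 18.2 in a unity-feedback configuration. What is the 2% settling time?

T_s ≈ 0.0565 s

Closed-loop transfer function: T(s) = K_p·G_p(s)/(1 + K_p·G_p(s)) = 67.34/(s + 3.4 + 67.34) = 67.34/(s + 70.74).
Time constant τ = 1/70.74 = 0.01414 s, so the 2% settling time is about 4τ = 0.0565 s.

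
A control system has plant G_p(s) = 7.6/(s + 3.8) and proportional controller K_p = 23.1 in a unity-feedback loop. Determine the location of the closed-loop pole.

s = -179.4

Closed-loop transfer function: T(s) = K_p·G_p(s)/(1 + K_p·G_p(s)) = 175.6/(s + 3.8 + 175.6) = 175.6/(s + 179.4).
The closed-loop pole is at s = −179.4.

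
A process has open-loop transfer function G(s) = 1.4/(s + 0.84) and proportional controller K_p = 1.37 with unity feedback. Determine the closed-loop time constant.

τ = 0.363 s

Closed-loop transfer function: T(s) = K_p·G(s)/(1 + K_p·G(s)) = 1.918/(s + 0.84 + 1.918) = 1.918/(s + 2.758).
Time constant τ = 1/2.758 = 0.363 s.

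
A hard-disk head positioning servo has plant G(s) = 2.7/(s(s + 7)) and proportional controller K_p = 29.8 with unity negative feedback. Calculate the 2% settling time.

T_s ≈ 1.14 s

Closed-loop characteristic equation: s² + 7s + 80.46 = 0, so ω_n = 8.97 rad/s and ζ = 7/(2·8.97) = 0.3902.
2% settling time T_s ≈ 4/(ζω_n) = 4/3.5 = 1.14 s.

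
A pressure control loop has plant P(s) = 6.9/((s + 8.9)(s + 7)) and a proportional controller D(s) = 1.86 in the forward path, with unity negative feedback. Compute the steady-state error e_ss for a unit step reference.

The loop is type 0. Static position error constant K_pos = D(0)·P(0) = 1.86·0.1108 = 0.206.
Steady-state error to a unit step: e_ss = 1/(1+K_pos) = 1/1.206 = 0.829.

0.829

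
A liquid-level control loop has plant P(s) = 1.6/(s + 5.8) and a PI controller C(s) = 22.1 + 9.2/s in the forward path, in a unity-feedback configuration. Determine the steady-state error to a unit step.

The open loop C(s)P(s) has a pole at the origin (type 1), so the static position error constant is infinite and e_ss = 1/(1+∞) = 0.

0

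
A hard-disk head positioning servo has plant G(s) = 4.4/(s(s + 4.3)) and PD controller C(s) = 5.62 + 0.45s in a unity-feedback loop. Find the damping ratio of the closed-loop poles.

Forward path: (5.62 + 0.45s)·4.4/(s(s+4.3)). The closed-loop characteristic equation is s² + (4.3 + 4.4·0.45)s + 4.4·5.62 = 0.
That is s² + 6.28s + 24.73 = 0, so ω_n = 4.973 rad/s and ζ = 6.28/(2·4.973) = 0.6314.

ζ = 0.631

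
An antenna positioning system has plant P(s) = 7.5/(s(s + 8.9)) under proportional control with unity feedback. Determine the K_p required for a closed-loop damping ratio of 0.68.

Closed-loop characteristic equation: s² + 8.9s + K_p·7.5 = 0.
So ω_n = √(7.5K_p) and 2ζω_n = 8.9, giving ζ = 8.9/(2√(7.5K_p)).
Setting ζ = 0.68: √(7.5K_p) = 8.9/(2·0.68) = 6.544, so K_p = 42.83/7.5 = 5.71.

K_p = 5.71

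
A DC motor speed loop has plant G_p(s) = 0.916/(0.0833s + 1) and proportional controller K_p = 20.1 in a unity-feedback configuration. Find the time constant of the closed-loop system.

τ = 0.00429 s

Closed loop: T(s) = K_p·G_p/(1+K_p·G_p) = 18.41/(0.0833s + 1 + 18.41), with pole at s = −(1 + 18.41)/0.0833 = −233.
Closed-loop time constant τ = 1/233 = 0.00429 s.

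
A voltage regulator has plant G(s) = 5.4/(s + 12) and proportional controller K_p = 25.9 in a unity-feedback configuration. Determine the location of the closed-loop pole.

s = -151.9

Closed-loop transfer function: T(s) = K_p·G(s)/(1 + K_p·G(s)) = 139.9/(s + 12 + 139.9) = 139.9/(s + 151.9).
The closed-loop pole is at s = −151.9.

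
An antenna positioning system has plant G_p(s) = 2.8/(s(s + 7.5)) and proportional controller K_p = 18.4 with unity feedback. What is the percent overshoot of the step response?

14.6%

From 1 + K_pG_p(s) = 0: s² + 7.5s + 51.52 = 0 ⇒ ω_n = 7.178, ζ = 0.5224.
%OS = 100·exp(−πζ/√(1−ζ²)) = 100·exp(−π·0.5224/√0.727) = 14.6%.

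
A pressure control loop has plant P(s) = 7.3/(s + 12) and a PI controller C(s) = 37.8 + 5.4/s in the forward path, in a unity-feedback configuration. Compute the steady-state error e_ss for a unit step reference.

0

The open loop C(s)P(s) has a pole at the origin (type 1), so the static position error constant is infinite and e_ss = 1/(1+∞) = 0.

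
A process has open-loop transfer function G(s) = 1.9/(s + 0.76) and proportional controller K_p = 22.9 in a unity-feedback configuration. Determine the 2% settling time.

Closed-loop transfer function: T(s) = K_p·G(s)/(1 + K_p·G(s)) = 43.51/(s + 0.76 + 43.51) = 43.51/(s + 44.27).
Time constant τ = 1/44.27 = 0.02259 s, so the 2% settling time is about 4τ = 0.0904 s.

T_s ≈ 0.0904 s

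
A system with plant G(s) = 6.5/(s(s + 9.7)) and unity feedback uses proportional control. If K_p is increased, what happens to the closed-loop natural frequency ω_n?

increase

ω_n = √(6.5·K_p), which grows with K_p.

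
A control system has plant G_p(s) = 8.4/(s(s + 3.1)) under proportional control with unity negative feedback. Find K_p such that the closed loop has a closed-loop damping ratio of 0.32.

Closed-loop characteristic equation: s² + 3.1s + K_p·8.4 = 0.
So ω_n = √(8.4K_p) and 2ζω_n = 3.1, giving ζ = 3.1/(2√(8.4K_p)).
Setting ζ = 0.32: √(8.4K_p) = 3.1/(2·0.32) = 4.844, so K_p = 23.46/8.4 = 2.79.

K_p = 2.79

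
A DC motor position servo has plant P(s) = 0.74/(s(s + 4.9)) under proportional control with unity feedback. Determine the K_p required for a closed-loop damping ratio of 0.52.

Closed-loop characteristic equation: s² + 4.9s + K_p·0.74 = 0.
So ω_n = √(0.74K_p) and 2ζω_n = 4.9, giving ζ = 4.9/(2√(0.74K_p)).
Setting ζ = 0.52: √(0.74K_p) = 4.9/(2·0.52) = 4.712, so K_p = 22.2/0.74 = 30.

K_p = 30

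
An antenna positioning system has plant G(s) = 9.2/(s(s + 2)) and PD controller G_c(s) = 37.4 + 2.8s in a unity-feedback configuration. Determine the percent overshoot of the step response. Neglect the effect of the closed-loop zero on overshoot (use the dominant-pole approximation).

Forward path: (37.4 + 2.8s)·9.2/(s(s+2)). The closed-loop characteristic equation is s² + (2 + 9.2·2.8)s + 9.2·37.4 = 0.
That is s² + 27.76s + 344.1 = 0, so ω_n = 18.55 rad/s and ζ = 27.76/(2·18.55) = 0.7483.
%OS = 100·exp(−πζ/√(1−ζ²)) = 2.89%.

2.89%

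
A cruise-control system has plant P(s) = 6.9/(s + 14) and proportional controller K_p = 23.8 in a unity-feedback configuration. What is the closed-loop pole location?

s = -178.2

Closed-loop transfer function: T(s) = K_p·P(s)/(1 + K_p·P(s)) = 164.2/(s + 14 + 164.2) = 164.2/(s + 178.2).
The closed-loop pole is at s = −178.2.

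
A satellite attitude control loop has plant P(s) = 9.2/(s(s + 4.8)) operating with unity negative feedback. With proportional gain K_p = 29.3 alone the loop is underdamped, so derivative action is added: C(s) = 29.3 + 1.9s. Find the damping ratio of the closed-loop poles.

Forward path: (29.3 + 1.9s)·9.2/(s(s+4.8)). The closed-loop characteristic equation is s² + (4.8 + 9.2·1.9)s + 9.2·29.3 = 0.
That is s² + 22.28s + 269.6 = 0, so ω_n = 16.42 rad/s and ζ = 22.28/(2·16.42) = 0.6785.

ζ = 0.679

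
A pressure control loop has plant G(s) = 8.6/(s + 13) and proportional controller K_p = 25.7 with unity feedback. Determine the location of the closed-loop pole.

Closed-loop transfer function: T(s) = K_p·G(s)/(1 + K_p·G(s)) = 221/(s + 13 + 221) = 221/(s + 234).
The closed-loop pole is at s = −234.

s = -234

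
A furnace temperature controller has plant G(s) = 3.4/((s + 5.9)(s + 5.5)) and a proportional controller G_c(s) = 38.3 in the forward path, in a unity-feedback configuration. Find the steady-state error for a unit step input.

The loop is type 0. Static position error constant K_pos = G_c(0)·G(0) = 38.3·0.1048 = 4.013.
Steady-state error to a unit step: e_ss = 1/(1+K_pos) = 1/5.013 = 0.199.

0.199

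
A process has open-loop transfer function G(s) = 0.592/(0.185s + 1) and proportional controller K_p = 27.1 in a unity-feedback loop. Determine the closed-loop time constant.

Closed loop: T(s) = K_p·G/(1+K_p·G) = 16.04/(0.185s + 1 + 16.04), with pole at s = −(1 + 16.04)/0.185 = −92.13.
Closed-loop time constant τ = 1/92.13 = 0.0109 s.

τ = 0.0109 s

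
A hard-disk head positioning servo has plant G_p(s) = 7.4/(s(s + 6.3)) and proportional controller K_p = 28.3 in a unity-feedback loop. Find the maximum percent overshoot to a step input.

Closed-loop characteristic equation: s² + 6.3s + 209.4 = 0, so ω_n = 14.47 rad/s and ζ = 6.3/(2·14.47) = 0.2177.
%OS = 100·exp(−πζ/√(1−ζ²)) = 100·exp(−π·0.2177/√0.9526) = 49.6%.

49.6%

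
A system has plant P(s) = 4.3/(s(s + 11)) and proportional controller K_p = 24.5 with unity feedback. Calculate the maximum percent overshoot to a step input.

The closed-loop denominator s² + 11s + 105.3 gives ω_n = √105.3 = 10.26 and ζ = 11/(2ω_n) = 0.5359.
%OS = 100·exp(−πζ/√(1−ζ²)) = 100·exp(−π·0.5359/√0.7129) = 13.6%.

13.6%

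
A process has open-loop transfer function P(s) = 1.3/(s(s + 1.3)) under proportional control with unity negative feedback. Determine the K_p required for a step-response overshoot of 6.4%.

K_p = 0.749

From %OS = 100·exp(−πζ/√(1−ζ²)) = 6.4%, ζ = −ln(0.064)/√(π²+ln²(0.064)) = 0.6585.
Characteristic equation s² + 1.3s + 1.3K_p = 0 gives ζ = 1.3/(2√(1.3K_p)).
Setting ζ = 0.6585: √(1.3K_p) = 1.3/(2·0.6585) = 0.9871, so K_p = 0.9743/1.3 = 0.749.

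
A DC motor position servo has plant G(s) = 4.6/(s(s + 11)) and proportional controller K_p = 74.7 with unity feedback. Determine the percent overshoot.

37.7%

The closed-loop denominator s² + 11s + 343.6 gives ω_n = √343.6 = 18.54 and ζ = 11/(2ω_n) = 0.2967.
%OS = 100·exp(−πζ/√(1−ζ²)) = 100·exp(−π·0.2967/√0.912) = 37.7%.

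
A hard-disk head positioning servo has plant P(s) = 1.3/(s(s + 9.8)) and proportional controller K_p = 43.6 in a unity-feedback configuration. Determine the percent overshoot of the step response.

Closed-loop characteristic equation: s² + 9.8s + 56.68 = 0, so ω_n = 7.529 rad/s and ζ = 9.8/(2·7.529) = 0.6509.
%OS = 100·exp(−πζ/√(1−ζ²)) = 100·exp(−π·0.6509/√0.5764) = 6.77%.

6.77%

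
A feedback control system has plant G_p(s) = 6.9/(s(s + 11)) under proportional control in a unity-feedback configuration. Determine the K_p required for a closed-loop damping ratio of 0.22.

K_p = 90.6

Closed-loop characteristic equation: s² + 11s + K_p·6.9 = 0.
So ω_n = √(6.9K_p) and 2ζω_n = 11, giving ζ = 11/(2√(6.9K_p)).
Setting ζ = 0.22: √(6.9K_p) = 11/(2·0.22) = 25, so K_p = 625/6.9 = 90.6.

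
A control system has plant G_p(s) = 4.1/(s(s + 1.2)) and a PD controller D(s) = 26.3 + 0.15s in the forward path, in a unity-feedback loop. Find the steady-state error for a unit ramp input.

0.0111

The loop has one pole at the origin (type 1). Velocity error constant K_v = lim_{s→0} s·D(s)G_p(s) = 26.3·4.1/1.2 = 89.86.
Steady-state error to a unit ramp: e_ss = 1/K_v = 0.0111.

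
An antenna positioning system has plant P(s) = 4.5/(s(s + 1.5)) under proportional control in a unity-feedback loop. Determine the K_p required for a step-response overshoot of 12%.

From %OS = 100·exp(−πζ/√(1−ζ²)) = 12%, ζ = −ln(0.12)/√(π²+ln²(0.12)) = 0.5594.
Characteristic equation s² + 1.5s + 4.5K_p = 0 gives ζ = 1.5/(2√(4.5K_p)).
Setting ζ = 0.5594: √(4.5K_p) = 1.5/(2·0.5594) = 1.341, so K_p = 1.797/4.5 = 0.399.

K_p = 0.399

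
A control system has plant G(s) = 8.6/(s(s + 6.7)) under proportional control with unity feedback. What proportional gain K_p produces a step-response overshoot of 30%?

From %OS = 100·exp(−πζ/√(1−ζ²)) = 30%, ζ = −ln(0.3)/√(π²+ln²(0.3)) = 0.3579.
Characteristic equation s² + 6.7s + 8.6K_p = 0 gives ζ = 6.7/(2√(8.6K_p)).
Setting ζ = 0.3579: √(8.6K_p) = 6.7/(2·0.3579) = 9.361, so K_p = 87.63/8.6 = 10.2.

K_p = 10.2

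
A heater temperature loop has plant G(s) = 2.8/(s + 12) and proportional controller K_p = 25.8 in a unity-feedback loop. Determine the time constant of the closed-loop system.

Closed-loop transfer function: T(s) = K_p·G(s)/(1 + K_p·G(s)) = 72.24/(s + 12 + 72.24) = 72.24/(s + 84.24).
Time constant τ = 1/84.24 = 0.0119 s.

τ = 0.0119 s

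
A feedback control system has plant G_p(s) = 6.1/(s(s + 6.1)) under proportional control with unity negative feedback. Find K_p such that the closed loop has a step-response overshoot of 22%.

K_p = 8.09

From %OS = 100·exp(−πζ/√(1−ζ²)) = 22%, ζ = −ln(0.22)/√(π²+ln²(0.22)) = 0.4342.
Characteristic equation s² + 6.1s + 6.1K_p = 0 gives ζ = 6.1/(2√(6.1K_p)).
Setting ζ = 0.4342: √(6.1K_p) = 6.1/(2·0.4342) = 7.025, so K_p = 49.35/6.1 = 8.09.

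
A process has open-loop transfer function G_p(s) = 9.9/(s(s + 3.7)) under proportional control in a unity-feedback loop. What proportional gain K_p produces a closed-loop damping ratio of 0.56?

K_p = 1.1

Closed-loop characteristic equation: s² + 3.7s + K_p·9.9 = 0.
So ω_n = √(9.9K_p) and 2ζω_n = 3.7, giving ζ = 3.7/(2√(9.9K_p)).
Setting ζ = 0.56: √(9.9K_p) = 3.7/(2·0.56) = 3.304, so K_p = 10.91/9.9 = 1.1.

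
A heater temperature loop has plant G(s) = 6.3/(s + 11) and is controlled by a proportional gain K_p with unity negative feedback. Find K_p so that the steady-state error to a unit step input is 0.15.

K_p = 9.89

Steady-state error for a unit step on this type-0 loop is 1/(1 + K_p·G(0)).
G(0) = 0.5727. Require 1/(1 + K_p·0.5727) = 0.15, so 1 + 0.5727·K_p = 6.667.
K_p = (6.667 − 1)/0.5727 = 9.89.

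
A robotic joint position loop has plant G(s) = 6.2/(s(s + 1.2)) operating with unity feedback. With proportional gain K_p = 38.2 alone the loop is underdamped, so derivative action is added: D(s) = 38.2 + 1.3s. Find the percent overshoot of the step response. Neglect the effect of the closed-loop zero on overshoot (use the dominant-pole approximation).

37.1%

Forward path: (38.2 + 1.3s)·6.2/(s(s+1.2)). The closed-loop characteristic equation is s² + (1.2 + 6.2·1.3)s + 6.2·38.2 = 0.
That is s² + 9.26s + 236.8 = 0, so ω_n = 15.39 rad/s and ζ = 9.26/(2·15.39) = 0.3009.
%OS = 100·exp(−πζ/√(1−ζ²)) = 37.1%.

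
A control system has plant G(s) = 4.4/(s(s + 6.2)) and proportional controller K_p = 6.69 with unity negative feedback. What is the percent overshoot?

11.2%

Closed-loop characteristic equation: s² + 6.2s + 29.44 = 0, so ω_n = 5.425 rad/s and ζ = 6.2/(2·5.425) = 0.5714.
%OS = 100·exp(−πζ/√(1−ζ²)) = 100·exp(−π·0.5714/√0.6735) = 11.2%.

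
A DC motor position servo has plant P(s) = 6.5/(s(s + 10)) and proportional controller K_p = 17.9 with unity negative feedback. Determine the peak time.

The closed-loop denominator s² + 10s + 116.3 gives ω_n = √116.3 = 10.79 and ζ = 10/(2ω_n) = 0.4635.
Damped frequency ω_d = ω_n√(1−ζ²) = 9.558 rad/s, so peak time T_p = π/ω_d = 0.329 s.

T_p = 0.329 s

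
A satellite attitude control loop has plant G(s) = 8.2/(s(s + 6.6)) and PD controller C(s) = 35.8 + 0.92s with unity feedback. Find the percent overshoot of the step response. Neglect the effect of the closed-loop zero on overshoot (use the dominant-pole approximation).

24.1%

Forward path: (35.8 + 0.92s)·8.2/(s(s+6.6)). The closed-loop characteristic equation is s² + (6.6 + 8.2·0.92)s + 8.2·35.8 = 0.
That is s² + 14.14s + 293.6 = 0, so ω_n = 17.13 rad/s and ζ = 14.14/(2·17.13) = 0.4128.
%OS = 100·exp(−πζ/√(1−ζ²)) = 24.1%.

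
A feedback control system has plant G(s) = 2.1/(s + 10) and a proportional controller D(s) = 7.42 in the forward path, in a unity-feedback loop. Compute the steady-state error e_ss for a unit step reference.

0.391

The loop is type 0. Static position error constant K_pos = D(0)·G(0) = 7.42·0.21 = 1.558.
Steady-state error to a unit step: e_ss = 1/(1+K_pos) = 1/2.558 = 0.391.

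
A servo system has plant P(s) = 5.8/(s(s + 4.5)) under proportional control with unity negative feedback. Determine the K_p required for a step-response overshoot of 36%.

K_p = 9.13

From %OS = 100·exp(−πζ/√(1−ζ²)) = 36%, ζ = −ln(0.36)/√(π²+ln²(0.36)) = 0.3093.
Characteristic equation s² + 4.5s + 5.8K_p = 0 gives ζ = 4.5/(2√(5.8K_p)).
Setting ζ = 0.3093: √(5.8K_p) = 4.5/(2·0.3093) = 7.275, so K_p = 52.93/5.8 = 9.13.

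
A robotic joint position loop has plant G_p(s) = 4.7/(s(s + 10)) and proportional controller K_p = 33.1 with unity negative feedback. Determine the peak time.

The closed-loop denominator s² + 10s + 155.6 gives ω_n = √155.6 = 12.47 and ζ = 10/(2ω_n) = 0.4009.
Damped frequency ω_d = ω_n√(1−ζ²) = 11.43 rad/s, so peak time T_p = π/ω_d = 0.275 s.

T_p = 0.275 s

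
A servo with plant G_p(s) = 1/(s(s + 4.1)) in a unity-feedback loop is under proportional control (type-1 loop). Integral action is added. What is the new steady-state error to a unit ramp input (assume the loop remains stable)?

The integrator raises the loop to type 2, so K_v → ∞ and e_ss to a ramp is zero.

0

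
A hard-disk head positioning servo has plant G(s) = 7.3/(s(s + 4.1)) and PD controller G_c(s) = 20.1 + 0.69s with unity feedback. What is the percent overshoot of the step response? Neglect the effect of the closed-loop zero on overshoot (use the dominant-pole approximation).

Forward path: (20.1 + 0.69s)·7.3/(s(s+4.1)). The closed-loop characteristic equation is s² + (4.1 + 7.3·0.69)s + 7.3·20.1 = 0.
That is s² + 9.137s + 146.7 = 0, so ω_n = 12.11 rad/s and ζ = 9.137/(2·12.11) = 0.3772.
%OS = 100·exp(−πζ/√(1−ζ²)) = 27.8%.

27.8%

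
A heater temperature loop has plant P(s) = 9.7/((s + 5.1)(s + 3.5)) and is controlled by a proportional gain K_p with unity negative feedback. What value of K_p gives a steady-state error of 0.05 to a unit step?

For a type-0 loop with proportional control, e_ss = 1/(1 + K_p·P(0)).
P(0) = 0.5434. Require 1/(1 + K_p·0.5434) = 0.05, so 1 + 0.5434·K_p = 20.
K_p = (20 − 1)/0.5434 = 35.

K_p = 35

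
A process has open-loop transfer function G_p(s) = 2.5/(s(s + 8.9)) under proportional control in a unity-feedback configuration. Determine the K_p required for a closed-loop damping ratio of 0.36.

K_p = 61.1

Closed-loop characteristic equation: s² + 8.9s + K_p·2.5 = 0.
So ω_n = √(2.5K_p) and 2ζω_n = 8.9, giving ζ = 8.9/(2√(2.5K_p)).
Setting ζ = 0.36: √(2.5K_p) = 8.9/(2·0.36) = 12.36, so K_p = 152.8/2.5 = 61.1.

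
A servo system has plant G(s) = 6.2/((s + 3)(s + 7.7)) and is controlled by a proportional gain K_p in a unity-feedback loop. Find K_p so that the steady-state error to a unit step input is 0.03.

Steady-state error for a unit step on this type-0 loop is 1/(1 + K_p·G(0)).
G(0) = 0.2684. Require 1/(1 + K_p·0.2684) = 0.03, so 1 + 0.2684·K_p = 33.33.
K_p = (33.33 − 1)/0.2684 = 120.

K_p = 120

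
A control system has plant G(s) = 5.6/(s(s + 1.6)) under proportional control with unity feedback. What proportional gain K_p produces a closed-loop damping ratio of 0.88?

K_p = 0.148

Closed-loop characteristic equation: s² + 1.6s + K_p·5.6 = 0.
So ω_n = √(5.6K_p) and 2ζω_n = 1.6, giving ζ = 1.6/(2√(5.6K_p)).
Setting ζ = 0.88: √(5.6K_p) = 1.6/(2·0.88) = 0.9091, so K_p = 0.8264/5.6 = 0.148.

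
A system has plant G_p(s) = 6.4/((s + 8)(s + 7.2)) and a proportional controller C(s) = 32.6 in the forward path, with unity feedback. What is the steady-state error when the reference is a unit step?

The loop is type 0. Static position error constant K_pos = C(0)·G_p(0) = 32.6·0.1111 = 3.622.
Steady-state error to a unit step: e_ss = 1/(1+K_pos) = 1/4.622 = 0.216.

0.216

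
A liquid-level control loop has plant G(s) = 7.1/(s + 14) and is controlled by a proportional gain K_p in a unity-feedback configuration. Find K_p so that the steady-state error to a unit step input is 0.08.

For a type-0 loop with proportional control, e_ss = 1/(1 + K_p·G(0)).
G(0) = 0.5071. Require 1/(1 + K_p·0.5071) = 0.08, so 1 + 0.5071·K_p = 12.5.
K_p = (12.5 − 1)/0.5071 = 22.7.

K_p = 22.7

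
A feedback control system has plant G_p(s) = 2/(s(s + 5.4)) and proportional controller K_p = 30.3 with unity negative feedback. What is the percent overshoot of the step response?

31.3%

The closed-loop denominator s² + 5.4s + 60.6 gives ω_n = √60.6 = 7.785 and ζ = 5.4/(2ω_n) = 0.3468.
%OS = 100·exp(−πζ/√(1−ζ²)) = 100·exp(−π·0.3468/√0.8797) = 31.3%.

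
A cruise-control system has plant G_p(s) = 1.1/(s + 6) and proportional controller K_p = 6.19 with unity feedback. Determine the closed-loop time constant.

Closed-loop transfer function: T(s) = K_p·G_p(s)/(1 + K_p·G_p(s)) = 6.809/(s + 6 + 6.809) = 6.809/(s + 12.81).
Time constant τ = 1/12.81 = 0.0781 s.

τ = 0.0781 s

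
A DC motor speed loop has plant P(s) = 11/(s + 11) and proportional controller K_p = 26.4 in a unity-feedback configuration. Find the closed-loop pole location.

s = -301.4

Closed-loop transfer function: T(s) = K_p·P(s)/(1 + K_p·P(s)) = 290.4/(s + 11 + 290.4) = 290.4/(s + 301.4).
The closed-loop pole is at s = −301.4.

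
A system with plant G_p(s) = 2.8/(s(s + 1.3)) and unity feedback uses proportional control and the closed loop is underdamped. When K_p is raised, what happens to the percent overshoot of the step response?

Characteristic equation s² + 1.3s + K_p·2.8 = 0: raising K_p raises ω_n while 2ζω_n = 1.3 is fixed, so ζ falls and overshoot grows.

increase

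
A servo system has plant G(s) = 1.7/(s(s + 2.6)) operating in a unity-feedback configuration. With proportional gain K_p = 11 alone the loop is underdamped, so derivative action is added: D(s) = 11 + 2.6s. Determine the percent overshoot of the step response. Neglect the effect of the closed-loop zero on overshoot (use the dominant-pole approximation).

Forward path: (11 + 2.6s)·1.7/(s(s+2.6)). The closed-loop characteristic equation is s² + (2.6 + 1.7·2.6)s + 1.7·11 = 0.
That is s² + 7.02s + 18.7 = 0, so ω_n = 4.324 rad/s and ζ = 7.02/(2·4.324) = 0.8117.
%OS = 100·exp(−πζ/√(1−ζ²)) = 1.27%.

1.27%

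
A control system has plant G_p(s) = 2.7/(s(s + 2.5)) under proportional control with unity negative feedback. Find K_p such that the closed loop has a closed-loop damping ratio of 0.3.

Closed-loop characteristic equation: s² + 2.5s + K_p·2.7 = 0.
So ω_n = √(2.7K_p) and 2ζω_n = 2.5, giving ζ = 2.5/(2√(2.7K_p)).
Setting ζ = 0.3: √(2.7K_p) = 2.5/(2·0.3) = 4.167, so K_p = 17.36/2.7 = 6.43.

K_p = 6.43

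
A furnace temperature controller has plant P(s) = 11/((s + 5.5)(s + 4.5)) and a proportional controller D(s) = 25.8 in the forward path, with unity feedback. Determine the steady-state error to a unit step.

0.0802

The loop is type 0. Static position error constant K_pos = D(0)·P(0) = 25.8·0.4444 = 11.47.
Steady-state error to a unit step: e_ss = 1/(1+K_pos) = 1/12.47 = 0.0802.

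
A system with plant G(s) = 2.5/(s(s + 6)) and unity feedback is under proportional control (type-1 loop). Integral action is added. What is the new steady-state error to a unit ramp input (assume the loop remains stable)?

The integrator raises the loop to type 2, so K_v → ∞ and e_ss to a ramp is zero.

0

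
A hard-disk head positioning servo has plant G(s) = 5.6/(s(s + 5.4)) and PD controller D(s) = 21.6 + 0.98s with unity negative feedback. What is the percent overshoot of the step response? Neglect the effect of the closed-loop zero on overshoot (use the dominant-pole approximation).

Forward path: (21.6 + 0.98s)·5.6/(s(s+5.4)). The closed-loop characteristic equation is s² + (5.4 + 5.6·0.98)s + 5.6·21.6 = 0.
That is s² + 10.89s + 121 = 0, so ω_n = 11 rad/s and ζ = 10.89/(2·11) = 0.495.
%OS = 100·exp(−πζ/√(1−ζ²)) = 16.7%.

16.7%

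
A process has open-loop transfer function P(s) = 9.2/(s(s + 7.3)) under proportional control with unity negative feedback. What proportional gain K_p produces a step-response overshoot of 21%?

From %OS = 100·exp(−πζ/√(1−ζ²)) = 21%, ζ = −ln(0.21)/√(π²+ln²(0.21)) = 0.4449.
Characteristic equation s² + 7.3s + 9.2K_p = 0 gives ζ = 7.3/(2√(9.2K_p)).
Setting ζ = 0.4449: √(9.2K_p) = 7.3/(2·0.4449) = 8.204, so K_p = 67.31/9.2 = 7.32.

K_p = 7.32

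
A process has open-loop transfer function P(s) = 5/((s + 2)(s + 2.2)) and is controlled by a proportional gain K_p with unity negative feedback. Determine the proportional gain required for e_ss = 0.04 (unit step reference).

K_p = 21.1

Steady-state error for a unit step on this type-0 loop is 1/(1 + K_p·P(0)).
P(0) = 1.136. Require 1/(1 + K_p·1.136) = 0.04, so 1 + 1.136·K_p = 25.
K_p = (25 − 1)/1.136 = 21.1.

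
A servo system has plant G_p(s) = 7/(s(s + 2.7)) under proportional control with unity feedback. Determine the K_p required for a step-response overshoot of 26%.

K_p = 1.68

From %OS = 100·exp(−πζ/√(1−ζ²)) = 26%, ζ = −ln(0.26)/√(π²+ln²(0.26)) = 0.3941.
Characteristic equation s² + 2.7s + 7K_p = 0 gives ζ = 2.7/(2√(7K_p)).
Setting ζ = 0.3941: √(7K_p) = 2.7/(2·0.3941) = 3.426, so K_p = 11.74/7 = 1.68.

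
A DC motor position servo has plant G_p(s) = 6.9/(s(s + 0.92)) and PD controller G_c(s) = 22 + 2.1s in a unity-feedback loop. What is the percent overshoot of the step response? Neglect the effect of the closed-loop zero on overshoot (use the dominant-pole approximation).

Forward path: (22 + 2.1s)·6.9/(s(s+0.92)). The closed-loop characteristic equation is s² + (0.92 + 6.9·2.1)s + 6.9·22 = 0.
That is s² + 15.41s + 151.8 = 0, so ω_n = 12.32 rad/s and ζ = 15.41/(2·12.32) = 0.6254.
%OS = 100·exp(−πζ/√(1−ζ²)) = 8.06%.

8.06%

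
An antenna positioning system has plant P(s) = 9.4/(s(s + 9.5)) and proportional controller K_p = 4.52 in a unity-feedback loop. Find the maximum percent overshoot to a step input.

From 1 + K_pP(s) = 0: s² + 9.5s + 42.49 = 0 ⇒ ω_n = 6.518, ζ = 0.7287.
%OS = 100·exp(−πζ/√(1−ζ²)) = 100·exp(−π·0.7287/√0.469) = 3.53%.

3.53%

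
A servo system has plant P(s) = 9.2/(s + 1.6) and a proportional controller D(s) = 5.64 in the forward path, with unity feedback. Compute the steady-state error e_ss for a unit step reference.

The loop is type 0. Static position error constant K_pos = D(0)·P(0) = 5.64·5.75 = 32.43.
Steady-state error to a unit step: e_ss = 1/(1+K_pos) = 1/33.43 = 0.0299.

0.0299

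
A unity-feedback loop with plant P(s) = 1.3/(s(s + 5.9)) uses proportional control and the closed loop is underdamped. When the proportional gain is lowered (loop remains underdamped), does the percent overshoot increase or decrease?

decrease

ζ = 5.9/(2√(1.3K_p)) rises as K_p falls; higher damping means less overshoot.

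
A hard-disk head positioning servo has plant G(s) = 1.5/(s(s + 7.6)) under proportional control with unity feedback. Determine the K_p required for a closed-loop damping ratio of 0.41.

K_p = 57.3

Closed-loop characteristic equation: s² + 7.6s + K_p·1.5 = 0.
So ω_n = √(1.5K_p) and 2ζω_n = 7.6, giving ζ = 7.6/(2√(1.5K_p)).
Setting ζ = 0.41: √(1.5K_p) = 7.6/(2·0.41) = 9.268, so K_p = 85.9/1.5 = 57.3.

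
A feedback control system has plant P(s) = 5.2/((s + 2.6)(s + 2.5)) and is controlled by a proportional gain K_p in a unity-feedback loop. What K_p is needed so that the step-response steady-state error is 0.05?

Steady-state error for a unit step on this type-0 loop is 1/(1 + K_p·P(0)).
P(0) = 0.8. Require 1/(1 + K_p·0.8) = 0.05, so 1 + 0.8·K_p = 20.
K_p = (20 − 1)/0.8 = 23.8.

K_p = 23.8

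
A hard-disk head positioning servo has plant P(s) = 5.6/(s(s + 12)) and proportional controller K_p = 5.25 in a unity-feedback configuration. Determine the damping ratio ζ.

ζ = 1.11

With unity feedback the closed-loop characteristic equation is s² + 12s + 5.25·5.6 = s² + 12s + 29.4 = 0.
So ω_n² = 29.4 ⇒ ω_n = 5.422 rad/s, and ζ = 12/(2ω_n) = 1.11.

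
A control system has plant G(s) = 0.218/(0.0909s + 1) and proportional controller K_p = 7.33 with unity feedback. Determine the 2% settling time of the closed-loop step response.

T_s ≈ 0.14 s

Closed loop: T(s) = K_p·G/(1+K_p·G) = 1.598/(0.0909s + 1 + 1.598), with pole at s = −(1 + 1.598)/0.0909 = −28.58.
τ = 1/28.58 = 0.03499 s, so 2% settling time ≈ 4τ = 0.14 s.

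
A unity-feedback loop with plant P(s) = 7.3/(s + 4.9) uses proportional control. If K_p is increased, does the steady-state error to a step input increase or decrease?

The position error constant K_pos = K_p·P(0) grows with K_p, and e_ss = 1/(1+K_pos) falls.

decrease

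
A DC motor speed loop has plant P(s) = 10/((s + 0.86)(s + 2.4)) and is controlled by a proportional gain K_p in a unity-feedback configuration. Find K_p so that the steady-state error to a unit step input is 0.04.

The loop is type 0, so e_ss(step) = 1/(1 + K_pos) with K_pos = K_p·P(0).
P(0) = 4.845. Require 1/(1 + K_p·4.845) = 0.04, so 1 + 4.845·K_p = 25.
K_p = (25 − 1)/4.845 = 4.95.

K_p = 4.95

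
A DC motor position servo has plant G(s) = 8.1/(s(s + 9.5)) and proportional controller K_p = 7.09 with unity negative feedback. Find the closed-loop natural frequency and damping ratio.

ω_n = 7.58 rad/s, ζ = 0.627

With unity feedback the closed-loop characteristic equation is s² + 9.5s + 7.09·8.1 = s² + 9.5s + 57.43 = 0.
Matching s² + 2ζω_n s + ω_n²: ω_n = √57.43 = 7.578 rad/s and 2ζω_n = 9.5, so ζ = 9.5/(2·7.578) = 0.627.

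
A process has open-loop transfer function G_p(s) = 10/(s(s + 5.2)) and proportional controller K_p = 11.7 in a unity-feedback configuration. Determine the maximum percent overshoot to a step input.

Closed-loop characteristic equation: s² + 5.2s + 117 = 0, so ω_n = 10.82 rad/s and ζ = 5.2/(2·10.82) = 0.2404.
%OS = 100·exp(−πζ/√(1−ζ²)) = 100·exp(−π·0.2404/√0.9422) = 45.9%.

45.9%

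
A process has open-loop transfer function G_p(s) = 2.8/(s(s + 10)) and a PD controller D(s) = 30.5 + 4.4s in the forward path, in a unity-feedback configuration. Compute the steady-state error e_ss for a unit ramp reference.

0.117

The loop has one pole at the origin (type 1). Velocity error constant K_v = lim_{s→0} s·D(s)G_p(s) = 30.5·2.8/10 = 8.54.
Steady-state error to a unit ramp: e_ss = 1/K_v = 0.117.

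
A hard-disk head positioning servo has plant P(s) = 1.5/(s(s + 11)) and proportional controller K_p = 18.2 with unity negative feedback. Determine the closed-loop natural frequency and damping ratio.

1 + K_p·P(s) = 0 gives s² + 11s + 27.3 = 0.
Matching s² + 2ζω_n s + ω_n²: ω_n = √27.3 = 5.225 rad/s and 2ζω_n = 11, so ζ = 11/(2·5.225) = 1.05.

ω_n = 5.22 rad/s, ζ = 1.05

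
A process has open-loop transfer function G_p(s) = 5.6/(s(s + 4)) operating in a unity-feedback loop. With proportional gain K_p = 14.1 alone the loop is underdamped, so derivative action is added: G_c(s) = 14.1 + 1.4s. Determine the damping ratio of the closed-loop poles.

Forward path: (14.1 + 1.4s)·5.6/(s(s+4)). The closed-loop characteristic equation is s² + (4 + 5.6·1.4)s + 5.6·14.1 = 0.
That is s² + 11.84s + 78.96 = 0, so ω_n = 8.886 rad/s and ζ = 11.84/(2·8.886) = 0.6662.

ζ = 0.666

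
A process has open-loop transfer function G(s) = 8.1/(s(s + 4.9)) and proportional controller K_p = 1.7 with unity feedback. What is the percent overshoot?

6.32%

The closed-loop denominator s² + 4.9s + 13.77 gives ω_n = √13.77 = 3.711 and ζ = 4.9/(2ω_n) = 0.6602.
%OS = 100·exp(−πζ/√(1−ζ²)) = 100·exp(−π·0.6602/√0.5641) = 6.32%.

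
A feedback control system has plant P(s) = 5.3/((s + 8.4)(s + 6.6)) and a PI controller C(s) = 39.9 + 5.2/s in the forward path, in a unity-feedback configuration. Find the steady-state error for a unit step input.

0

The open loop C(s)P(s) has a pole at the origin (type 1), so the static position error constant is infinite and e_ss = 1/(1+∞) = 0.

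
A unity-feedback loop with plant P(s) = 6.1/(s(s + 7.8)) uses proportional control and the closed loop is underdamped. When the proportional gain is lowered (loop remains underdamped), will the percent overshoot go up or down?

decrease

ζ = 7.8/(2√(6.1K_p)) rises as K_p falls; higher damping means less overshoot.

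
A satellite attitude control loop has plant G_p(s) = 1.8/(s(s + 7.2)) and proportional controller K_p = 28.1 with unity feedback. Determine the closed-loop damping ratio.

ζ = 0.506

1 + K_p·G_p(s) = 0 gives s² + 7.2s + 50.58 = 0.
So ω_n² = 50.58 ⇒ ω_n = 7.112 rad/s, and ζ = 7.2/(2ω_n) = 0.506.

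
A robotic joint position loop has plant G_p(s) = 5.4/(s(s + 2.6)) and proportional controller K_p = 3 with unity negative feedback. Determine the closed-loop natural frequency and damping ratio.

ω_n = 4.02 rad/s, ζ = 0.323

With unity feedback the closed-loop characteristic equation is s² + 2.6s + 3·5.4 = s² + 2.6s + 16.2 = 0.
Matching s² + 2ζω_n s + ω_n²: ω_n = √16.2 = 4.025 rad/s and 2ζω_n = 2.6, so ζ = 2.6/(2·4.025) = 0.323.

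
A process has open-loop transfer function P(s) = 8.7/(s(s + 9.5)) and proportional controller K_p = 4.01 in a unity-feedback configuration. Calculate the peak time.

T_p = 0.895 s

The closed-loop denominator s² + 9.5s + 34.89 gives ω_n = √34.89 = 5.907 and ζ = 9.5/(2ω_n) = 0.8042.
Damped frequency ω_d = ω_n√(1−ζ²) = 3.511 rad/s, so peak time T_p = π/ω_d = 0.895 s.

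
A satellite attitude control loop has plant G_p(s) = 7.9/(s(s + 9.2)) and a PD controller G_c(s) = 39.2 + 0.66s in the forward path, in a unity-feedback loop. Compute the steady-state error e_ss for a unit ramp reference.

0.0297

The loop has one pole at the origin (type 1). Velocity error constant K_v = lim_{s→0} s·G_c(s)G_p(s) = 39.2·7.9/9.2 = 33.66.
Steady-state error to a unit ramp: e_ss = 1/K_v = 0.0297.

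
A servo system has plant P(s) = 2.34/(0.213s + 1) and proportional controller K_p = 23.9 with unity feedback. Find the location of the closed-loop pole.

s = -267.3

Closed loop: T(s) = K_p·P/(1+K_p·P) = 55.93/(0.213s + 1 + 55.93), with pole at s = −(1 + 55.93)/0.213 = −267.3.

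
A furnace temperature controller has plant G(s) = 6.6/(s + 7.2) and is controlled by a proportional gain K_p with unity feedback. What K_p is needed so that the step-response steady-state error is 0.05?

K_p = 20.7

Steady-state error for a unit step on this type-0 loop is 1/(1 + K_p·G(0)).
G(0) = 0.9167. Require 1/(1 + K_p·0.9167) = 0.05, so 1 + 0.9167·K_p = 20.
K_p = (20 − 1)/0.9167 = 20.7.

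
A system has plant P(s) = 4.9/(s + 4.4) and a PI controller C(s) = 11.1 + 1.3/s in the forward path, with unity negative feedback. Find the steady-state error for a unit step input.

The open loop C(s)P(s) has a pole at the origin (type 1), so the static position error constant is infinite and e_ss = 1/(1+∞) = 0.

0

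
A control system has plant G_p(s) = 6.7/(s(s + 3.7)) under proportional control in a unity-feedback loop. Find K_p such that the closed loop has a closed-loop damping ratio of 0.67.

K_p = 1.14

Closed-loop characteristic equation: s² + 3.7s + K_p·6.7 = 0.
So ω_n = √(6.7K_p) and 2ζω_n = 3.7, giving ζ = 3.7/(2√(6.7K_p)).
Setting ζ = 0.67: √(6.7K_p) = 3.7/(2·0.67) = 2.761, so K_p = 7.624/6.7 = 1.14.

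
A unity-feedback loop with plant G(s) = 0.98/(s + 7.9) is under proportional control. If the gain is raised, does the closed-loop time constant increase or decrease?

The closed-loop bandwidth 7.9+K_p·0.98 grows with K_p, so τ shrinks.

decrease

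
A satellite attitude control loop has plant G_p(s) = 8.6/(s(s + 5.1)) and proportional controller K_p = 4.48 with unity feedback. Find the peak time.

T_p = 0.555 s

Closed-loop characteristic equation: s² + 5.1s + 38.53 = 0, so ω_n = 6.207 rad/s and ζ = 5.1/(2·6.207) = 0.4108.
Damped frequency ω_d = ω_n√(1−ζ²) = 5.659 rad/s, so peak time T_p = π/ω_d = 0.555 s.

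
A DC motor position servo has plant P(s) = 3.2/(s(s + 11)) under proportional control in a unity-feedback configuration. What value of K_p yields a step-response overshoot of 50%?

From %OS = 100·exp(−πζ/√(1−ζ²)) = 50%, ζ = −ln(0.5)/√(π²+ln²(0.5)) = 0.2155.
Characteristic equation s² + 11s + 3.2K_p = 0 gives ζ = 11/(2√(3.2K_p)).
Setting ζ = 0.2155: √(3.2K_p) = 11/(2·0.2155) = 25.53, so K_p = 651.7/3.2 = 204.

K_p = 204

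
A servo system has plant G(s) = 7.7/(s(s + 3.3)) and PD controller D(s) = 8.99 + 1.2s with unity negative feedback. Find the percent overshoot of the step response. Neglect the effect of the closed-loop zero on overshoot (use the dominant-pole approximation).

Forward path: (8.99 + 1.2s)·7.7/(s(s+3.3)). The closed-loop characteristic equation is s² + (3.3 + 7.7·1.2)s + 7.7·8.99 = 0.
That is s² + 12.54s + 69.22 = 0, so ω_n = 8.32 rad/s and ζ = 12.54/(2·8.32) = 0.7536.
%OS = 100·exp(−πζ/√(1−ζ²)) = 2.73%.

2.73%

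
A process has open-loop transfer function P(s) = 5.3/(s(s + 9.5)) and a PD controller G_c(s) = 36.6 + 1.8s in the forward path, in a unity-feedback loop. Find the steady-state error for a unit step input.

0

The open loop G_c(s)P(s) has a pole at the origin (type 1), so the static position error constant is infinite and e_ss = 1/(1+∞) = 0.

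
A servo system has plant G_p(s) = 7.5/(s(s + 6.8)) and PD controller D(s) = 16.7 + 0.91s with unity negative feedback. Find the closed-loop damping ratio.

Forward path: (16.7 + 0.91s)·7.5/(s(s+6.8)). The closed-loop characteristic equation is s² + (6.8 + 7.5·0.91)s + 7.5·16.7 = 0.
That is s² + 13.62s + 125.2 = 0, so ω_n = 11.19 rad/s and ζ = 13.62/(2·11.19) = 0.6087.

ζ = 0.609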